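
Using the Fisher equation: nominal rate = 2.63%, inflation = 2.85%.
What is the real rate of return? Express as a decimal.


Formula: (1 + r_real) = (1 + r_nom) / (1 + inflation)
Substituting: (1 + r_real) = 1.0263 / 1.0285
(1 + r_real) = 0.997861
r_real = 0.997861 - 1 = -0.002139

-0.002139


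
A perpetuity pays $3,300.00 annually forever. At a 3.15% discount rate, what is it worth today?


Formula: PV = C / r
Substituting: PV = $3,300.00 / 0.0315
PV = $104,761.90

$104,761.90


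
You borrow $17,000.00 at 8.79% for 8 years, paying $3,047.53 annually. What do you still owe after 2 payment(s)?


Formula: Balance = PV*(1+r)^k - PMT*((1+r)^k - 1)/r
Growth: (1 + 0.0879)^2 = 1.183526
Accumulated factor: ((1+r)^k - 1)/r = 2.0879
Balance = $17,000.00 * 1.183526 - $3,047.53 * 2.0879
Balance = $13,757.01

$13,757.01


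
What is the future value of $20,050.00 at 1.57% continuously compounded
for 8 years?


Formula: FV = P * e^(r*t)
Exponent: r*t = 0.0157 * 8 = 0.1256
e^(0.1256) = 1.133829
FV = $20,050.00 * 1.133829 = $22,733.26

$22,733.26


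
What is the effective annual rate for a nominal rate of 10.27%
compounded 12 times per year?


Formula: EAR = (1 + r/m)^m - 1
Period rate: r/m = 0.1027 / 12 = 0.008558
Compounding: (1 + 0.008558)^12 = 1.107675
EAR = 1.107675 - 1 = 0.107675

0.107675


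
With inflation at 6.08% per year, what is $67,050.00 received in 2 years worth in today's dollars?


Formula: Real value = nominal / (1 + inflation)^years
Price level: (1 + 0.0608)^2 = 1.125297
Real value = $67,050.00 / 1.125297 = $59,584.29

$59,584.29


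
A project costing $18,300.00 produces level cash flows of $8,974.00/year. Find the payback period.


Formula: Payback = investment / annual cash flow
Substituting: Payback = $18,300.00 / $8,974.00
Payback = 2.0392 years

2.0392 years


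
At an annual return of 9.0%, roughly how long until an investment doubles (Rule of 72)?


Formula: Years ≈ 72 / r
Substituting: Years ≈ 72 / 9.0
Years ≈ 8.0

8.0 years


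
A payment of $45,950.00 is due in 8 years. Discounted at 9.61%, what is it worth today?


Formula: PV = FV / (1 + r)^n
Substituting: PV = $45,950.00 / (1 + 0.0961)^8
Discount factor: (1.0961)^8 = 2.083538
PV = $45,950.00 / 2.083538 = $22,053.83

$22,053.83


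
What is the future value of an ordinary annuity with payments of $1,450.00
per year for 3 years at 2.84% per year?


Formula: FV = PMT * ((1+r)^n - 1) / r
Growth factor: (1 + 0.0284)^3 = 1.087643
Numerator: 1.087643 - 1 = 0.087643
FV = $1,450.00 * 0.087643 / 0.0284 = $4,474.71

$4,474.71


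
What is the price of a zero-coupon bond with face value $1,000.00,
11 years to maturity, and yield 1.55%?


Formula: Price = FV / (1 + r)^n
Substituting: Price = $1,000.00 / (1 + 0.0155)^11
Discount factor: (1.0155)^11 = 1.184348
Price = $1,000.00 / 1.184348 = $844.35

$844.35


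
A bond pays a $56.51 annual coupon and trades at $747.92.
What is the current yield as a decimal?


Formula: Current yield = annual coupon / price
Substituting: CY = $56.51 / $747.92
CY = 0.075556

0.075556


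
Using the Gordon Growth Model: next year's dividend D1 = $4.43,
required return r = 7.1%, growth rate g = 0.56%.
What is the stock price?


Formula: P = D1 / (r - g)
Spread: r - g = 0.071 - 0.0056 = 0.0654
Substituting: P = $4.43 / 0.0654
P = $67.74

$67.74


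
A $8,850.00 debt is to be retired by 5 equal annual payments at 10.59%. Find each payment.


Formula: PMT = PV * r / (1 - (1+r)^(-n))
Denominator: 1 - (1 + 0.1059)^(-5) = 0.395466
Numerator: $8,850.00 * 0.1059 = 937.215
PMT = 937.215 / 0.395466 = $2,369.90

$2,369.90


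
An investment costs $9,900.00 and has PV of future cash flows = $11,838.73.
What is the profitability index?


Formula: PI = PV(cash flows) / initial investment
Substituting: PI = $11,838.73 / $9,900.00
PI = 1.1958

1.1958


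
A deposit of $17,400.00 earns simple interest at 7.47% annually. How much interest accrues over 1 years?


Formula: I = P * r * t
Substituting: I = $17,400.00 * 0.0747 * 1
Step: I = $17,400.00 * 0.0747
I = $1,299.78

$1,299.78


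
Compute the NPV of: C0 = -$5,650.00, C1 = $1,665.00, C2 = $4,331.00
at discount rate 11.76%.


Formula: NPV = C0 + C1/(1+r) + C2/(1+r)^2
Discount C1: $1,665.00 / (1 + 0.1176) = $1,489.80
Discount C2: $4,331.00 / (1 + 0.1176)^2 = $3,467.49
NPV = -$5,650.00 + $1,489.80 + $3,467.49 = -$692.71

-$692.71


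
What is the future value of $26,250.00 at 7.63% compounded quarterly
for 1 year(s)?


Formula: FV = P * (1 + r/m)^(m*t)
Period rate: r/m = 0.0763 / 4 = 0.019075
Total periods: m*t = 4 * 1 = 4
Growth factor: (1 + 0.019075)^4 = 1.078511
FV = $26,250.00 * 1.078511 = $28,310.91

$28,310.91


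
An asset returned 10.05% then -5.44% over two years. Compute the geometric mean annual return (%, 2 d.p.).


Formula: Geometric mean = ((1+r1)*(1+r2))^(1/2) - 1
Product: (1 + 0.1005) * (1 + -0.0544) = 1.1005 * 0.9456 = 1.040633
Square root: 1.040633^0.5 = 1.020114
Geometric mean = 1.020114 - 1 = 0.020114
As percentage: 2.01%

2.01%


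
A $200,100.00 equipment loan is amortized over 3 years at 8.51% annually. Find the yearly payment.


Formula: PMT = PV * r / (1 - (1+r)^(-n))
Denominator: 1 - (1 + 0.0851)^(-3) = 0.217308
Numerator: $200,100.00 * 0.0851 = 17028.51
PMT = 17028.51 / 0.217308 = $78,361.05

$78,361.05


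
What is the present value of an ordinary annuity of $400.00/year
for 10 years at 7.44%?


Formula: PV = PMT * (1 - (1+r)^(-n)) / r
Discount factor: (1 + 0.0744)^(-10) = 0.48791
Bracket: 1 - 0.48791 = 0.51209
PV = $400.00 * 0.51209 / 0.0744 = $2,753.17

$2,753.17


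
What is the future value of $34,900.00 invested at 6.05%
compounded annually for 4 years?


Formula: FV = P * (1 + r)^n
Substituting: FV = $34,900.00 * (1 + 0.0605)^4
Growth factor: (1.0605)^4 = 1.264861
FV = $34,900.00 * 1.264861 = $44,143.64

$44,143.64


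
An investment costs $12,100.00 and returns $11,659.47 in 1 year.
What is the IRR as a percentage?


Formula: IRR = C1/C0 - 1
Substituting: IRR = $11,659.47 / $12,100.00 - 1
Ratio: 0.963593 - 1 = -0.036407
IRR = -3.6407%

-3.6407%


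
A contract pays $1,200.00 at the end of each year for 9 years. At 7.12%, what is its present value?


Formula: PV = PMT * (1 - (1+r)^(-n)) / r
Discount factor: (1 + 0.0712)^(-9) = 0.538474
Bracket: 1 - 0.538474 = 0.461526
PV = $1,200.00 * 0.461526 / 0.0712 = $7,778.52

$7,778.52


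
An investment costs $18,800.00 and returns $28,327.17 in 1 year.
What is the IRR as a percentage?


Formula: IRR = C1/C0 - 1
Substituting: IRR = $28,327.17 / $18,800.00 - 1
Ratio: 1.506764 - 1 = 0.506764
IRR = 50.6764%

50.6764%


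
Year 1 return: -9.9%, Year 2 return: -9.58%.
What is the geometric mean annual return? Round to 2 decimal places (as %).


Formula: Geometric mean = ((1+r1)*(1+r2))^(1/2) - 1
Product: (1 + -0.099) * (1 + -0.0958) = 0.901 * 0.9042 = 0.814684
Square root: 0.814684^0.5 = 0.902599
Geometric mean = 0.902599 - 1 = -0.097401
As percentage: -9.74%

-9.74%


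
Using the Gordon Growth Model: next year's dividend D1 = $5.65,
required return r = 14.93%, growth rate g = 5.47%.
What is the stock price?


Formula: P = D1 / (r - g)
Spread: r - g = 0.1493 - 0.0547 = 0.0946
Substituting: P = $5.65 / 0.0946
P = $59.73

$59.73


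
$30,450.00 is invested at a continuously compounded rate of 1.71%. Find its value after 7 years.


Formula: FV = P * e^(r*t)
Exponent: r*t = 0.0171 * 7 = 0.1197
e^(0.1197) = 1.127159
FV = $30,450.00 * 1.127159 = $34,321.98

$34,321.98


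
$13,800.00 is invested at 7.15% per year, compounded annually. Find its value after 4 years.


Formula: FV = P * (1 + r)^n
Substituting: FV = $13,800.00 * (1 + 0.0715)^4
Growth factor: (1.0715)^4 = 1.318162
FV = $13,800.00 * 1.318162 = $18,190.63

$18,190.63


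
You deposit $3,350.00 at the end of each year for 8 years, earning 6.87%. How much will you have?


Formula: FV = PMT * ((1+r)^n - 1) / r
Growth factor: (1 + 0.0687)^8 = 1.701557
Numerator: 1.701557 - 1 = 0.701557
FV = $3,350.00 * 0.701557 / 0.0687 = $34,209.83

$34,209.83


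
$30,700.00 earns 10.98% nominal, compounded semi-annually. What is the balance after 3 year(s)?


Formula: FV = P * (1 + r/m)^(m*t)
Period rate: r/m = 0.1098 / 2 = 0.0549
Total periods: m*t = 2 * 3 = 6
Growth factor: (1 + 0.0549)^6 = 1.378059
FV = $30,700.00 * 1.378059 = $42,306.41

$42,306.41


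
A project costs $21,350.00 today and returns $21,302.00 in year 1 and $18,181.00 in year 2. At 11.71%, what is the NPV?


Formula: NPV = C0 + C1/(1+r) + C2/(1+r)^2
Discount C1: $21,302.00 / (1 + 0.1171) = $19,069.02
Discount C2: $18,181.00 / (1 + 0.1171)^2 = $14,569.13
NPV = -$21,350.00 + $19,069.02 + $14,569.13 = $12,288.15

$12,288.15


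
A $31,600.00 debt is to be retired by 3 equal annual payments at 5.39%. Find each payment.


Formula: PMT = PV * r / (1 - (1+r)^(-n))
Denominator: 1 - (1 + 0.0539)^(-3) = 0.145717
Numerator: $31,600.00 * 0.0539 = 1703.24
PMT = 1703.24 / 0.145717 = $11,688.69

$11,688.69


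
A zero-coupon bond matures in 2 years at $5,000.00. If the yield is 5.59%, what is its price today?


Formula: Price = FV / (1 + r)^n
Substituting: Price = $5,000.00 / (1 + 0.0559)^2
Discount factor: (1.0559)^2 = 1.114925
Price = $5,000.00 / 1.114925 = $4,484.61

$4,484.61


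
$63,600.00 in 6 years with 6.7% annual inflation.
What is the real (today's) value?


Formula: Real value = nominal / (1 + inflation)^years
Price level: (1 + 0.067)^6 = 1.475661
Real value = $63,600.00 / 1.475661 = $43,099.34

$43,099.34


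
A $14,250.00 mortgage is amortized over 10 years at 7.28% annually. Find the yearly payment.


Formula: PMT = PV * r / (1 - (1+r)^(-n))
Denominator: 1 - (1 + 0.0728)^(-10) = 0.504764
Numerator: $14,250.00 * 0.0728 = 1037.4
PMT = 1037.4 / 0.504764 = $2,055.22

$2,055.22


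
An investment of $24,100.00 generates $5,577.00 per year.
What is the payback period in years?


Formula: Payback = investment / annual cash flow
Substituting: Payback = $24,100.00 / $5,577.00
Payback = 4.3213 years

4.3213 years


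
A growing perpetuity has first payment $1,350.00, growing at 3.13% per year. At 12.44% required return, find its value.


Formula: PV = C / (r - g)
Spread: r - g = 0.1244 - 0.0313 = 0.0931
Substituting: PV = $1,350.00 / 0.0931
PV = $14,500.54

$14,500.54


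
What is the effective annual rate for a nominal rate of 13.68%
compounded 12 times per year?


Formula: EAR = (1 + r/m)^m - 1
Period rate: r/m = 0.1368 / 12 = 0.0114
Compounding: (1 + 0.0114)^12 = 1.145712
EAR = 1.145712 - 1 = 0.145712

0.145712


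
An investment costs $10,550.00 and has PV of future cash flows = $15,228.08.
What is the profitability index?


Formula: PI = PV(cash flows) / initial investment
Substituting: PI = $15,228.08 / $10,550.00
PI = 1.4434

1.4434


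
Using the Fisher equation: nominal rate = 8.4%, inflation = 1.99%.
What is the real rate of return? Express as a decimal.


Formula: (1 + r_real) = (1 + r_nom) / (1 + inflation)
Substituting: (1 + r_real) = 1.084 / 1.0199
(1 + r_real) = 1.062849
r_real = 1.062849 - 1 = 0.062849

0.062849


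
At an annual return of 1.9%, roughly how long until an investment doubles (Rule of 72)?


Formula: Years ≈ 72 / r
Substituting: Years ≈ 72 / 1.9
Years ≈ 37.9

37.9 years


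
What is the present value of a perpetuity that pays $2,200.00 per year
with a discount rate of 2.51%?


Formula: PV = C / r
Substituting: PV = $2,200.00 / 0.0251
PV = $87,649.40

$87,649.40


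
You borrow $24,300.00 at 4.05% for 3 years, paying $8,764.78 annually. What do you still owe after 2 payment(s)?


Formula: Balance = PV*(1+r)^k - PMT*((1+r)^k - 1)/r
Growth: (1 + 0.0405)^2 = 1.08264
Accumulated factor: ((1+r)^k - 1)/r = 2.0405
Balance = $24,300.00 * 1.08264 - $8,764.78 * 2.0405
Balance = $8,423.62

$8,423.62


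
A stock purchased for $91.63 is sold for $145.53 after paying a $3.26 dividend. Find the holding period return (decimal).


Formula: HPR = (P1 - P0 + D) / P0
Gain: $145.53 - $91.63 + $3.26 = $57.16
HPR = $57.16 / $91.63 = 0.6238

0.6238


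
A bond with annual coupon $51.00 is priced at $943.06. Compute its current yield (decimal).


Formula: Current yield = annual coupon / price
Substituting: CY = $51.00 / $943.06
CY = 0.054079

0.054079


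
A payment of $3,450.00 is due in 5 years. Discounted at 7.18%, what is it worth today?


Formula: PV = FV / (1 + r)^n
Substituting: PV = $3,450.00 / (1 + 0.0718)^5
Discount factor: (1.0718)^5 = 1.414389
PV = $3,450.00 / 1.414389 = $2,439.22

$2,439.22


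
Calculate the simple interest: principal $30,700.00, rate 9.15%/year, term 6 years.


Formula: I = P * r * t
Substituting: I = $30,700.00 * 0.0915 * 6
Step: I = $30,700.00 * 0.549
I = $16,854.30

$16,854.30


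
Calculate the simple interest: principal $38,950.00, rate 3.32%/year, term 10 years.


Formula: I = P * r * t
Substituting: I = $38,950.00 * 0.0332 * 10
Step: I = $38,950.00 * 0.332
I = $12,931.40

$12,931.40


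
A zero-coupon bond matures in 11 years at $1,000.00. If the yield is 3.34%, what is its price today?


Formula: Price = FV / (1 + r)^n
Substituting: Price = $1,000.00 / (1 + 0.0334)^11
Discount factor: (1.0334)^11 = 1.435334
Price = $1,000.00 / 1.435334 = $696.70

$696.70


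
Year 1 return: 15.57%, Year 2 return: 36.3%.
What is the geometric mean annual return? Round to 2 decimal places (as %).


Formula: Geometric mean = ((1+r1)*(1+r2))^(1/2) - 1
Product: (1 + 0.1557) * (1 + 0.363) = 1.1557 * 1.363 = 1.575219
Square root: 1.575219^0.5 = 1.255077
Geometric mean = 1.255077 - 1 = 0.255077
As percentage: 25.51%

25.51%


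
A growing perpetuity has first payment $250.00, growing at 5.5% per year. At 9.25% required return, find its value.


Formula: PV = C / (r - g)
Spread: r - g = 0.0925 - 0.055 = 0.0375
Substituting: PV = $250.00 / 0.0375
PV = $6,666.67

$6,666.67


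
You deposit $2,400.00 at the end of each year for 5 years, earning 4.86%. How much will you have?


Formula: FV = PMT * ((1+r)^n - 1) / r
Growth factor: (1 + 0.0486)^5 = 1.267796
Numerator: 1.267796 - 1 = 0.267796
FV = $2,400.00 * 0.267796 / 0.0486 = $13,224.48

$13,224.48


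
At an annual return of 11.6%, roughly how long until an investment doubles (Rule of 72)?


Formula: Years ≈ 72 / r
Substituting: Years ≈ 72 / 11.6
Years ≈ 6.2

6.2 years


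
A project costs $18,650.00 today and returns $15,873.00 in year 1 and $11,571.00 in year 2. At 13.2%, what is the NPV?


Formula: NPV = C0 + C1/(1+r) + C2/(1+r)^2
Discount C1: $15,873.00 / (1 + 0.132) = $14,022.08
Discount C2: $11,571.00 / (1 + 0.132)^2 = $9,029.80
NPV = -$18,650.00 + $14,022.08 + $9,029.80 = $4,401.88

$4,401.88


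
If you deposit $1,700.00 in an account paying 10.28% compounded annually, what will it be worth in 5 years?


Formula: FV = P * (1 + r)^n
Substituting: FV = $1,700.00 * (1 + 0.1028)^5
Growth factor: (1.1028)^5 = 1.631112
FV = $1,700.00 * 1.631112 = $2,772.89

$2,772.89


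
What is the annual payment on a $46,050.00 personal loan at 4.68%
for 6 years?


Formula: PMT = PV * r / (1 - (1+r)^(-n))
Denominator: 1 - (1 + 0.0468)^(-6) = 0.239993
Numerator: $46,050.00 * 0.0468 = 2155.14
PMT = 2155.14 / 0.239993 = $8,980.02

$8,980.02


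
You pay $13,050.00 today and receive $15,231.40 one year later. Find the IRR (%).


Formula: IRR = C1/C0 - 1
Substituting: IRR = $15,231.40 / $13,050.00 - 1
Ratio: 1.167157 - 1 = 0.167157
IRR = 16.7157%

16.7157%


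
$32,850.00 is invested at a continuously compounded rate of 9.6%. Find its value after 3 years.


Formula: FV = P * e^(r*t)
Exponent: r*t = 0.096 * 3 = 0.288
e^(0.288) = 1.333757
FV = $32,850.00 * 1.333757 = $43,813.93

$43,813.93


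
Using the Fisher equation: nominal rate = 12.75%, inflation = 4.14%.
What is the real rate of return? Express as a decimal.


Formula: (1 + r_real) = (1 + r_nom) / (1 + inflation)
Substituting: (1 + r_real) = 1.1275 / 1.0414
(1 + r_real) = 1.082677
r_real = 1.082677 - 1 = 0.082677

0.082677


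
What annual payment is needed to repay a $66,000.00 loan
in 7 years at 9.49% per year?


Formula: PMT = PV * r / (1 - (1+r)^(-n))
Denominator: 1 - (1 + 0.0949)^(-7) = 0.469874
Numerator: $66,000.00 * 0.0949 = 6263.4
PMT = 6263.4 / 0.469874 = $13,329.95

$13,329.95


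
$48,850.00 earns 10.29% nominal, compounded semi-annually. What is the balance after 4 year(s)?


Formula: FV = P * (1 + r/m)^(m*t)
Period rate: r/m = 0.1029 / 2 = 0.05145
Total periods: m*t = 2 * 4 = 8
Growth factor: (1 + 0.05145)^8 = 1.493857
FV = $48,850.00 * 1.493857 = $72,974.91

$72,974.91


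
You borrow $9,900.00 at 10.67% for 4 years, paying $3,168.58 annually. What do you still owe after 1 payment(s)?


Formula: Balance = PV*(1+r)^k - PMT*((1+r)^k - 1)/r
Growth: (1 + 0.1067)^1 = 1.1067
Accumulated factor: ((1+r)^k - 1)/r = 1.0
Balance = $9,900.00 * 1.1067 - $3,168.58 * 1.0
Balance = $7,787.75

$7,787.75


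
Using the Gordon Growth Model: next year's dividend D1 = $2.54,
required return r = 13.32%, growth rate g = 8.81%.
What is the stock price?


Formula: P = D1 / (r - g)
Spread: r - g = 0.1332 - 0.0881 = 0.0451
Substituting: P = $2.54 / 0.0451
P = $56.32

$56.32


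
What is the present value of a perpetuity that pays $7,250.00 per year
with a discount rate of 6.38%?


Formula: PV = C / r
Substituting: PV = $7,250.00 / 0.0638
PV = $113,636.36

$113,636.36


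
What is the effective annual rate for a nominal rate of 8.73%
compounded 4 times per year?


Formula: EAR = (1 + r/m)^m - 1
Period rate: r/m = 0.0873 / 4 = 0.021825
Compounding: (1 + 0.021825)^4 = 1.0902
EAR = 1.0902 - 1 = 0.0902

0.0902


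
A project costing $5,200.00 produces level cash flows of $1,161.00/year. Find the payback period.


Formula: Payback = investment / annual cash flow
Substituting: Payback = $5,200.00 / $1,161.00
Payback = 4.4789 years

4.4789 years


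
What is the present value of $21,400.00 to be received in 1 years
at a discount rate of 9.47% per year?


Formula: PV = FV / (1 + r)^n
Substituting: PV = $21,400.00 / (1 + 0.0947)^1
Discount factor: (1.0947)^1 = 1.0947
PV = $21,400.00 / 1.0947 = $19,548.73

$19,548.73


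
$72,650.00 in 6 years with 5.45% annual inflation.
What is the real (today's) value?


Formula: Real value = nominal / (1 + inflation)^years
Price level: (1 + 0.0545)^6 = 1.374927
Real value = $72,650.00 / 1.374927 = $52,839.19

$52,839.19


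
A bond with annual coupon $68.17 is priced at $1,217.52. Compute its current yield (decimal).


Formula: Current yield = annual coupon / price
Substituting: CY = $68.17 / $1,217.52
CY = 0.055991

0.055991


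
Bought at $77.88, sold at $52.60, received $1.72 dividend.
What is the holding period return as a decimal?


Formula: HPR = (P1 - P0 + D) / P0
Gain: $52.60 - $77.88 + $1.72 = -$23.56
HPR = -$23.56 / $77.88 = -0.3025

-0.3025


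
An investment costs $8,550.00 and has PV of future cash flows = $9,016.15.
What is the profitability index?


Formula: PI = PV(cash flows) / initial investment
Substituting: PI = $9,016.15 / $8,550.00
PI = 1.0545

1.0545


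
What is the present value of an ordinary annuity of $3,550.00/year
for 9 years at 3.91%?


Formula: PV = PMT * (1 - (1+r)^(-n)) / r
Discount factor: (1 + 0.0391)^(-9) = 0.708083
Bracket: 1 - 0.708083 = 0.291917
PV = $3,550.00 * 0.291917 / 0.0391 = $26,504.01

$26,504.01


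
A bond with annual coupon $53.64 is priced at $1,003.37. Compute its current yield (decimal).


Formula: Current yield = annual coupon / price
Substituting: CY = $53.64 / $1,003.37
CY = 0.05346

0.05346


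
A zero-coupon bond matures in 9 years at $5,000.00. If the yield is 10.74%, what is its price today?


Formula: Price = FV / (1 + r)^n
Substituting: Price = $5,000.00 / (1 + 0.1074)^9
Discount factor: (1.1074)^9 = 2.504613
Price = $5,000.00 / 2.504613 = $1,996.32

$1,996.32


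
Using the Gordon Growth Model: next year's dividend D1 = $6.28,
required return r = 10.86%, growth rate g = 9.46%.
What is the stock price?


Formula: P = D1 / (r - g)
Spread: r - g = 0.1086 - 0.0946 = 0.014
Substituting: P = $6.28 / 0.014
P = $448.57

$448.57


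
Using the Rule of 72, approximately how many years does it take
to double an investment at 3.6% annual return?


Formula: Years ≈ 72 / r
Substituting: Years ≈ 72 / 3.6
Years ≈ 20.0

20.0 years


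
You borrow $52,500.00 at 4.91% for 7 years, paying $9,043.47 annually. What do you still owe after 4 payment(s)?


Formula: Balance = PV*(1+r)^k - PMT*((1+r)^k - 1)/r
Growth: (1 + 0.0491)^4 = 1.211344
Accumulated factor: ((1+r)^k - 1)/r = 4.304362
Balance = $52,500.00 * 1.211344 - $9,043.47 * 4.304362
Balance = $24,669.20

$24,669.20


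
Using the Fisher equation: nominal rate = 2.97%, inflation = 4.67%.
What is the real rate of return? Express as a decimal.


Formula: (1 + r_real) = (1 + r_nom) / (1 + inflation)
Substituting: (1 + r_real) = 1.0297 / 1.0467
(1 + r_real) = 0.983758
r_real = 0.983758 - 1 = -0.016242

-0.016242


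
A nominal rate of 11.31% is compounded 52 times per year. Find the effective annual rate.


Formula: EAR = (1 + r/m)^m - 1
Period rate: r/m = 0.1131 / 52 = 0.002175
Compounding: (1 + 0.002175)^52 = 1.119606
EAR = 1.119606 - 1 = 0.119606

0.119606


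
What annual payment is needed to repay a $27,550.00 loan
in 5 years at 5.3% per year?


Formula: PMT = PV * r / (1 - (1+r)^(-n))
Denominator: 1 - (1 + 0.053)^(-5) = 0.227572
Numerator: $27,550.00 * 0.053 = 1460.15
PMT = 1460.15 / 0.227572 = $6,416.22

$6,416.22


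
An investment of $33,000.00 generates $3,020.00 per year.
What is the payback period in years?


Formula: Payback = investment / annual cash flow
Substituting: Payback = $33,000.00 / $3,020.00
Payback = 10.9272 years

10.9272 years


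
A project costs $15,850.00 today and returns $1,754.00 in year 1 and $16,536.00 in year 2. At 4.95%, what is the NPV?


Formula: NPV = C0 + C1/(1+r) + C2/(1+r)^2
Discount C1: $1,754.00 / (1 + 0.0495) = $1,671.27
Discount C2: $16,536.00 / (1 + 0.0495)^2 = $15,012.93
NPV = -$15,850.00 + $1,671.27 + $15,012.93 = $834.21

$834.21


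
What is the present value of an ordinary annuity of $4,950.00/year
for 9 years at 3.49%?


Formula: PV = PMT * (1 - (1+r)^(-n)) / r
Discount factor: (1 + 0.0349)^(-9) = 0.734369
Bracket: 1 - 0.734369 = 0.265631
PV = $4,950.00 * 0.265631 / 0.0349 = $37,675.41

$37,675.41


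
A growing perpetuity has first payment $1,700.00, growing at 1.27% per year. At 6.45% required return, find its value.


Formula: PV = C / (r - g)
Spread: r - g = 0.0645 - 0.0127 = 0.0518
Substituting: PV = $1,700.00 / 0.0518
PV = $32,818.53

$32,818.53


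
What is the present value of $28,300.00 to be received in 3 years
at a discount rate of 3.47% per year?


Formula: PV = FV / (1 + r)^n
Substituting: PV = $28,300.00 / (1 + 0.0347)^3
Discount factor: (1.0347)^3 = 1.107754
PV = $28,300.00 / 1.107754 = $25,547.19

$25,547.19


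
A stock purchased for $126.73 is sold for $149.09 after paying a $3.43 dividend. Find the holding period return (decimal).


Formula: HPR = (P1 - P0 + D) / P0
Gain: $149.09 - $126.73 + $3.43 = $25.79
HPR = $25.79 / $126.73 = 0.2035

0.2035


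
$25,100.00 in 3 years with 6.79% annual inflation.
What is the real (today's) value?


Formula: Real value = nominal / (1 + inflation)^years
Price level: (1 + 0.0679)^3 = 1.217844
Real value = $25,100.00 / 1.217844 = $20,610.19

$20,610.19


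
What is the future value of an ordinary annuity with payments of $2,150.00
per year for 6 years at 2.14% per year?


Formula: FV = PMT * ((1+r)^n - 1) / r
Growth factor: (1 + 0.0214)^6 = 1.135469
Numerator: 1.135469 - 1 = 0.135469
FV = $2,150.00 * 0.135469 / 0.0214 = $13,610.16

$13,610.16


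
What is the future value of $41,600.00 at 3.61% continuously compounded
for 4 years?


Formula: FV = P * e^(r*t)
Exponent: r*t = 0.0361 * 4 = 0.1444
e^(0.1444) = 1.155346
FV = $41,600.00 * 1.155346 = $48,062.40

$48,062.40


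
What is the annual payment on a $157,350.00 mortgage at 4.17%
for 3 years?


Formula: PMT = PV * r / (1 - (1+r)^(-n))
Denominator: 1 - (1 + 0.0417)^(-3) = 0.115349
Numerator: $157,350.00 * 0.0417 = 6561.495
PMT = 6561.495 / 0.115349 = $56,883.88

$56,883.88


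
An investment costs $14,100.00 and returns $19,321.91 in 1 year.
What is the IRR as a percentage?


Formula: IRR = C1/C0 - 1
Substituting: IRR = $19,321.91 / $14,100.00 - 1
Ratio: 1.370348 - 1 = 0.370348
IRR = 37.0348%

37.0348%


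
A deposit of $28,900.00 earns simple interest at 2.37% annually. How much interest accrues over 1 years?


Formula: I = P * r * t
Substituting: I = $28,900.00 * 0.0237 * 1
Step: I = $28,900.00 * 0.0237
I = $684.93

$684.93


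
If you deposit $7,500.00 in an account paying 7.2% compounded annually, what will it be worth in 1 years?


Formula: FV = P * (1 + r)^n
Substituting: FV = $7,500.00 * (1 + 0.072)^1
Growth factor: (1.072)^1 = 1.072
FV = $7,500.00 * 1.072 = $8,040.00

$8,040.00


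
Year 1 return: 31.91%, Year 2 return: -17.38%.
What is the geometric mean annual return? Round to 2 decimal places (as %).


Formula: Geometric mean = ((1+r1)*(1+r2))^(1/2) - 1
Product: (1 + 0.3191) * (1 + -0.1738) = 1.3191 * 0.8262 = 1.08984
Square root: 1.08984^0.5 = 1.043954
Geometric mean = 1.043954 - 1 = 0.043954
As percentage: 4.40%

4.40%


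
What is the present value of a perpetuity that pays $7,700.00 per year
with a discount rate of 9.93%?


Formula: PV = C / r
Substituting: PV = $7,700.00 / 0.0993
PV = $77,542.80

$77,542.80


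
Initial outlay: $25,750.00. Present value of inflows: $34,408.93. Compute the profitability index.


Formula: PI = PV(cash flows) / initial investment
Substituting: PI = $34,408.93 / $25,750.00
PI = 1.3363

1.3363


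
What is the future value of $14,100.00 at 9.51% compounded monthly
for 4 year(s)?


Formula: FV = P * (1 + r/m)^(m*t)
Period rate: r/m = 0.0951 / 12 = 0.007925
Total periods: m*t = 12 * 4 = 48
Growth factor: (1 + 0.007925)^48 = 1.460678
FV = $14,100.00 * 1.460678 = $20,595.56

$20,595.56


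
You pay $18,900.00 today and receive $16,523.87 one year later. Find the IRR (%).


Formula: IRR = C1/C0 - 1
Substituting: IRR = $16,523.87 / $18,900.00 - 1
Ratio: 0.874279 - 1 = -0.125721
IRR = -12.5721%

-12.5721%


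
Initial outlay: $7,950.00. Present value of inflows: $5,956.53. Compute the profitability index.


Formula: PI = PV(cash flows) / initial investment
Substituting: PI = $5,956.53 / $7,950.00
PI = 0.7492

0.7492


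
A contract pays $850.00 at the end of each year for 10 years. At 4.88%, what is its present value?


Formula: PV = PMT * (1 - (1+r)^(-n)) / r
Discount factor: (1 + 0.0488)^(-10) = 0.620974
Bracket: 1 - 0.620974 = 0.379026
PV = $850.00 * 0.379026 / 0.0488 = $6,601.89

$6,601.89


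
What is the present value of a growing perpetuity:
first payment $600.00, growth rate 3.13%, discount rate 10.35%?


Formula: PV = C / (r - g)
Spread: r - g = 0.1035 - 0.0313 = 0.0722
Substituting: PV = $600.00 / 0.0722
PV = $8,310.25

$8,310.25


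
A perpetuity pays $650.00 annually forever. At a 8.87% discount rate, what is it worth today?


Formula: PV = C / r
Substituting: PV = $650.00 / 0.0887
PV = $7,328.07

$7,328.07


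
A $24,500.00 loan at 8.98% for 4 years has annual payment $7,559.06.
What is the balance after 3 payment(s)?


Formula: Balance = PV*(1+r)^k - PMT*((1+r)^k - 1)/r
Growth: (1 + 0.0898)^3 = 1.294316
Accumulated factor: ((1+r)^k - 1)/r = 3.277464
Balance = $24,500.00 * 1.294316 - $7,559.06 * 3.277464
Balance = $6,936.20

$6,936.20


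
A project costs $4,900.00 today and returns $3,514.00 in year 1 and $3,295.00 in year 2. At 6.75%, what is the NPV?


Formula: NPV = C0 + C1/(1+r) + C2/(1+r)^2
Discount C1: $3,514.00 / (1 + 0.0675) = $3,291.80
Discount C2: $3,295.00 / (1 + 0.0675)^2 = $2,891.48
NPV = -$4,900.00 + $3,291.80 + $2,891.48 = $1,283.28

$1,283.28


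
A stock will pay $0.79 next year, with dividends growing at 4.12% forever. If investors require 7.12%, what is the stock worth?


Formula: P = D1 / (r - g)
Spread: r - g = 0.0712 - 0.0412 = 0.03
Substituting: P = $0.79 / 0.03
P = $26.33

$26.33


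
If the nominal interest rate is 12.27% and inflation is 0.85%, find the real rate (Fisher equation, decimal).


Formula: (1 + r_real) = (1 + r_nom) / (1 + inflation)
Substituting: (1 + r_real) = 1.1227 / 1.0085
(1 + r_real) = 1.113237
r_real = 1.113237 - 1 = 0.113237

0.113237


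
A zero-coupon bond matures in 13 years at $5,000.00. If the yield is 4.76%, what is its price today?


Formula: Price = FV / (1 + r)^n
Substituting: Price = $5,000.00 / (1 + 0.0476)^13
Discount factor: (1.0476)^13 = 1.83038
Price = $5,000.00 / 1.83038 = $2,731.67

$2,731.67


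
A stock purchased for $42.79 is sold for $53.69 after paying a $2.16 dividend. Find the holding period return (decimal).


Formula: HPR = (P1 - P0 + D) / P0
Gain: $53.69 - $42.79 + $2.16 = $13.06
HPR = $13.06 / $42.79 = 0.3052

0.3052


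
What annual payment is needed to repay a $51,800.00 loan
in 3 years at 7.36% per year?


Formula: PMT = PV * r / (1 - (1+r)^(-n))
Denominator: 1 - (1 + 0.0736)^(-3) = 0.191886
Numerator: $51,800.00 * 0.0736 = 3812.48
PMT = 3812.48 / 0.191886 = $19,868.44

$19,868.44


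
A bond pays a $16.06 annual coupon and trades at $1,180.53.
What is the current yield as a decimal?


Formula: Current yield = annual coupon / price
Substituting: CY = $16.06 / $1,180.53
CY = 0.013604

0.013604


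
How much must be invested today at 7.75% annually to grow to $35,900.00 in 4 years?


Formula: PV = FV / (1 + r)^n
Substituting: PV = $35,900.00 / (1 + 0.0775)^4
Discount factor: (1.0775)^4 = 1.347936
PV = $35,900.00 / 1.347936 = $26,633.32

$26,633.32


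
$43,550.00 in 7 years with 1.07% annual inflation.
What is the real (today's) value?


Formula: Real value = nominal / (1 + inflation)^years
Price level: (1 + 0.0107)^7 = 1.077348
Real value = $43,550.00 / 1.077348 = $40,423.35

$40,423.35


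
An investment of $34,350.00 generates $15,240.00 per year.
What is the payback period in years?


Formula: Payback = investment / annual cash flow
Substituting: Payback = $34,350.00 / $15,240.00
Payback = 2.2539 years

2.2539 years


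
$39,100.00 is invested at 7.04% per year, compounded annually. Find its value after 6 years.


Formula: FV = P * (1 + r)^n
Substituting: FV = $39,100.00 * (1 + 0.0704)^6
Growth factor: (1.0704)^6 = 1.5041
FV = $39,100.00 * 1.5041 = $58,810.30

$58,810.30


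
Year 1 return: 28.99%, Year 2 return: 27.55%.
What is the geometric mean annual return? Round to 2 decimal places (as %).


Formula: Geometric mean = ((1+r1)*(1+r2))^(1/2) - 1
Product: (1 + 0.2899) * (1 + 0.2755) = 1.2899 * 1.2755 = 1.645267
Square root: 1.645267^0.5 = 1.28268
Geometric mean = 1.28268 - 1 = 0.28268
As percentage: 28.27%

28.27%


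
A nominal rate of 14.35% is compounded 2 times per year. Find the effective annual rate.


Formula: EAR = (1 + r/m)^m - 1
Period rate: r/m = 0.1435 / 2 = 0.07175
Compounding: (1 + 0.07175)^2 = 1.148648
EAR = 1.148648 - 1 = 0.148648

0.148648


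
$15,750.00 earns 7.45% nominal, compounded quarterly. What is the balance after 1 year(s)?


Formula: FV = P * (1 + r/m)^(m*t)
Period rate: r/m = 0.0745 / 4 = 0.018625
Total periods: m*t = 4 * 1 = 4
Growth factor: (1 + 0.018625)^4 = 1.076607
FV = $15,750.00 * 1.076607 = $16,956.57

$16,956.57


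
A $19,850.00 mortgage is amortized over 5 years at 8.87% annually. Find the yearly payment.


Formula: PMT = PV * r / (1 - (1+r)^(-n))
Denominator: 1 - (1 + 0.0887)^(-5) = 0.346179
Numerator: $19,850.00 * 0.0887 = 1760.695
PMT = 1760.695 / 0.346179 = $5,086.08

$5,086.08


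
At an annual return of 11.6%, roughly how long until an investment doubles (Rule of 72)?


Formula: Years ≈ 72 / r
Substituting: Years ≈ 72 / 11.6
Years ≈ 6.2

6.2 years


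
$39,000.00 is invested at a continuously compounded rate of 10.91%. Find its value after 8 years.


Formula: FV = P * e^(r*t)
Exponent: r*t = 0.1091 * 8 = 0.8728
e^(0.8728) = 2.393604
FV = $39,000.00 * 2.393604 = $93,350.54

$93,350.54


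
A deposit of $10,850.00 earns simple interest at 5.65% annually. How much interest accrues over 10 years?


Formula: I = P * r * t
Substituting: I = $10,850.00 * 0.0565 * 10
Step: I = $10,850.00 * 0.565
I = $6,130.25

$6,130.25


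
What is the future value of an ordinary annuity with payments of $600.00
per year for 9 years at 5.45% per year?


Formula: FV = PMT * ((1+r)^n - 1) / r
Growth factor: (1 + 0.0545)^9 = 1.612201
Numerator: 1.612201 - 1 = 0.612201
FV = $600.00 * 0.612201 / 0.0545 = $6,739.83

$6,739.83


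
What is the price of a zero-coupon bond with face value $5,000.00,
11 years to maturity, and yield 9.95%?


Formula: Price = FV / (1 + r)^n
Substituting: Price = $5,000.00 / (1 + 0.0995)^11
Discount factor: (1.0995)^11 = 2.838884
Price = $5,000.00 / 2.838884 = $1,761.26

$1,761.26


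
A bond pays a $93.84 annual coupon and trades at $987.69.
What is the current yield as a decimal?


Formula: Current yield = annual coupon / price
Substituting: CY = $93.84 / $987.69
CY = 0.09501

0.09501


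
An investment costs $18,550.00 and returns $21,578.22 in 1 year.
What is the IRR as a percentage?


Formula: IRR = C1/C0 - 1
Substituting: IRR = $21,578.22 / $18,550.00 - 1
Ratio: 1.163246 - 1 = 0.163246
IRR = 16.3246%

16.3246%


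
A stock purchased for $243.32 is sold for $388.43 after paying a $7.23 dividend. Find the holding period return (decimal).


Formula: HPR = (P1 - P0 + D) / P0
Gain: $388.43 - $243.32 + $7.23 = $152.34
HPR = $152.34 / $243.32 = 0.6261

0.6261


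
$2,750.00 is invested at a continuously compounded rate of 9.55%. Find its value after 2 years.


Formula: FV = P * e^(r*t)
Exponent: r*t = 0.0955 * 2 = 0.191
e^(0.191) = 1.210459
FV = $2,750.00 * 1.210459 = $3,328.76

$3,328.76


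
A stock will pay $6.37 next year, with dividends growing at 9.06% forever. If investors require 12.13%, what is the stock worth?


Formula: P = D1 / (r - g)
Spread: r - g = 0.1213 - 0.0906 = 0.0307
Substituting: P = $6.37 / 0.0307
P = $207.49

$207.49


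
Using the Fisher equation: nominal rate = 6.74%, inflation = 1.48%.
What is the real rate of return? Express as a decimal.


Formula: (1 + r_real) = (1 + r_nom) / (1 + inflation)
Substituting: (1 + r_real) = 1.0674 / 1.0148
(1 + r_real) = 1.051833
r_real = 1.051833 - 1 = 0.051833

0.051833


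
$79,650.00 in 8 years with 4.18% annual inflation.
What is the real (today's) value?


Formula: Real value = nominal / (1 + inflation)^years
Price level: (1 + 0.0418)^8 = 1.387634
Real value = $79,650.00 / 1.387634 = $57,399.88

$57,399.88


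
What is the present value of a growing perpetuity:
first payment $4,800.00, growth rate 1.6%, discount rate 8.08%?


Formula: PV = C / (r - g)
Spread: r - g = 0.0808 - 0.016 = 0.0648
Substituting: PV = $4,800.00 / 0.0648
PV = $74,074.07

$74,074.07


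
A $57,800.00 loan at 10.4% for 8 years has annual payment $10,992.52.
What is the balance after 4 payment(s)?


Formula: Balance = PV*(1+r)^k - PMT*((1+r)^k - 1)/r
Growth: (1 + 0.104)^4 = 1.485512
Accumulated factor: ((1+r)^k - 1)/r = 4.668389
Balance = $57,800.00 * 1.485512 - $10,992.52 * 4.668389
Balance = $34,545.26

$34,545.26


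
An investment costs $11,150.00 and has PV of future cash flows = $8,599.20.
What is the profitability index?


Formula: PI = PV(cash flows) / initial investment
Substituting: PI = $8,599.20 / $11,150.00
PI = 0.7712

0.7712


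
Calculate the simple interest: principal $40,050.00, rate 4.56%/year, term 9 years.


Formula: I = P * r * t
Substituting: I = $40,050.00 * 0.0456 * 9
Step: I = $40,050.00 * 0.4104
I = $16,436.52

$16,436.52


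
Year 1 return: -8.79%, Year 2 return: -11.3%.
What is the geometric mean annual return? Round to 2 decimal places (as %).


Formula: Geometric mean = ((1+r1)*(1+r2))^(1/2) - 1
Product: (1 + -0.0879) * (1 + -0.113) = 0.9121 * 0.887 = 0.809033
Square root: 0.809033^0.5 = 0.899462
Geometric mean = 0.899462 - 1 = -0.100538
As percentage: -10.05%

-10.05%


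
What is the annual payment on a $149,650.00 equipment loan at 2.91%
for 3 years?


Formula: PMT = PV * r / (1 - (1+r)^(-n))
Denominator: 1 - (1 + 0.0291)^(-3) = 0.082455
Numerator: $149,650.00 * 0.0291 = 4354.815
PMT = 4354.815 / 0.082455 = $52,814.30

$52,814.30


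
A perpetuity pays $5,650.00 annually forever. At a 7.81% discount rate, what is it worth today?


Formula: PV = C / r
Substituting: PV = $5,650.00 / 0.0781
PV = $72,343.15

$72,343.15


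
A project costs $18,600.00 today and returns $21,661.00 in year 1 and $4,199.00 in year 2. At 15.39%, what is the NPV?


Formula: NPV = C0 + C1/(1+r) + C2/(1+r)^2
Discount C1: $21,661.00 / (1 + 0.1539) = $18,771.99
Discount C2: $4,199.00 / (1 + 0.1539)^2 = $3,153.62
NPV = -$18,600.00 + $18,771.99 + $3,153.62 = $3,325.61

$3,325.61


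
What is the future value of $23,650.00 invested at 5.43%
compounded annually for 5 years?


Formula: FV = P * (1 + r)^n
Substituting: FV = $23,650.00 * (1 + 0.0543)^5
Growth factor: (1.0543)^5 = 1.30263
FV = $23,650.00 * 1.30263 = $30,807.20

$30,807.20


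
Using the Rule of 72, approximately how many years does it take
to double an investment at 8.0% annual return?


Formula: Years ≈ 72 / r
Substituting: Years ≈ 72 / 8.0
Years ≈ 9.0

9.0 years


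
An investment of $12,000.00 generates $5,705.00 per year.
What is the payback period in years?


Formula: Payback = investment / annual cash flow
Substituting: Payback = $12,000.00 / $5,705.00
Payback = 2.1034 years

2.1034 years


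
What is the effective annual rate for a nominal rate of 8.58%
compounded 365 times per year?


Formula: EAR = (1 + r/m)^m - 1
Period rate: r/m = 0.0858 / 365 = 0.000235
Compounding: (1 + 0.000235)^365 = 1.089577
EAR = 1.089577 - 1 = 0.089577

0.089577


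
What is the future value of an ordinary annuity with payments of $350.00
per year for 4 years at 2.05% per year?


Formula: FV = PMT * ((1+r)^n - 1) / r
Growth factor: (1 + 0.0205)^4 = 1.084556
Numerator: 1.084556 - 1 = 0.084556
FV = $350.00 * 0.084556 / 0.0205 = $1,443.64

$1,443.64


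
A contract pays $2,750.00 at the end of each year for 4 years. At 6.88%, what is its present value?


Formula: PV = PMT * (1 - (1+r)^(-n)) / r
Discount factor: (1 + 0.0688)^(-4) = 0.766327
Bracket: 1 - 0.766327 = 0.233673
PV = $2,750.00 * 0.233673 / 0.0688 = $9,340.12

$9,340.12


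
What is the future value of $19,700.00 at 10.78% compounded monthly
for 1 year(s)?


Formula: FV = P * (1 + r/m)^(m*t)
Period rate: r/m = 0.1078 / 12 = 0.008983
Total periods: m*t = 12 * 1 = 12
Growth factor: (1 + 0.008983)^12 = 1.113289
FV = $19,700.00 * 1.113289 = $21,931.79

$21,931.79


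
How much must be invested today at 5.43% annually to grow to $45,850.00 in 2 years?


Formula: PV = FV / (1 + r)^n
Substituting: PV = $45,850.00 / (1 + 0.0543)^2
Discount factor: (1.0543)^2 = 1.111548
PV = $45,850.00 / 1.111548 = $41,248.76

$41,248.76


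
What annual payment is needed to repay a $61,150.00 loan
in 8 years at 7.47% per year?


Formula: PMT = PV * r / (1 - (1+r)^(-n))
Denominator: 1 - (1 + 0.0747)^(-8) = 0.438044
Numerator: $61,150.00 * 0.0747 = 4567.905
PMT = 4567.905 / 0.438044 = $10,427.95

$10,427.95


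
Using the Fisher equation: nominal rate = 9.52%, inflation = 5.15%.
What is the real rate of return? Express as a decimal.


Formula: (1 + r_real) = (1 + r_nom) / (1 + inflation)
Substituting: (1 + r_real) = 1.0952 / 1.0515
(1 + r_real) = 1.04156
r_real = 1.04156 - 1 = 0.04156

0.04156


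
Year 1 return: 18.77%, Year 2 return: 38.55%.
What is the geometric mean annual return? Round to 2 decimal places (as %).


Formula: Geometric mean = ((1+r1)*(1+r2))^(1/2) - 1
Product: (1 + 0.1877) * (1 + 0.3855) = 1.1877 * 1.3855 = 1.645558
Square root: 1.645558^0.5 = 1.282793
Geometric mean = 1.282793 - 1 = 0.282793
As percentage: 28.28%

28.28%
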